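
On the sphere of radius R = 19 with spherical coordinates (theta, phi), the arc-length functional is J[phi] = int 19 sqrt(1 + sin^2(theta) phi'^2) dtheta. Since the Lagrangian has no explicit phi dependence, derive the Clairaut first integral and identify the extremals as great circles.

On the sphere of radius R = 19 with spherical coordinates (θ, φ), the induced metric is
    ds^2 = 361(dθ^2 + sin^2(θ) dφ^2).
Parameterise by θ; the arc-length functional is
    J[φ] = ∫ 19 sqrt(1 + sin^2(θ) (dφ/dθ)^2) dθ,
so L = 19 sqrt(1 + sin^2(θ) φ'^2). Compute
    ∂L/∂φ = 0  (L has no explicit φ dependence),
    ∂L/∂φ' = 19 sin^2(θ) φ' / sqrt(1 + sin^2(θ) φ'^2).
Since ∂L/∂φ = 0, the Euler-Lagrange equation
    d/dθ(∂L/∂φ') − ∂L/∂φ = 0
reduces to d/dθ(∂L/∂φ') = 0, i.e. the momentum conjugate to φ is conserved:
    19 sin^2(θ) φ' / sqrt(1 + sin^2(θ) φ'^2) = C.
The overall factor of 19 is constant, so dividing through gives Clairaut's relation sin^2(θ) φ' / sqrt(1 + sin^2(θ) φ'^2) = C' (with C' = C/19). Solving for φ' and integrating gives the great-circle family
    cot(θ) = A cos(φ − φ_0),
i.e. the intersection of the sphere with a plane through the origin. The two constants A and φ_0 (equivalently C and one phase) are fixed by the two endpoint conditions.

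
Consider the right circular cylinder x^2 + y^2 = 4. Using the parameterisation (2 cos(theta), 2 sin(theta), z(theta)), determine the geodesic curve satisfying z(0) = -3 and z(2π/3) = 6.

Parameterise the cylinder of radius R = 2 as
    r(θ) = (2 cos θ, 2 sin θ, z(θ)).
The arc-length element is
    ds = sqrt(4 + (dz/dθ)^2) dθ,
so the Lagrangian is L = sqrt(4 + z'^2).
L depends on z' only, not on z or θ, so ∂L/∂z = 0 and
    ∂L/∂z' = z' / sqrt(4 + z'^2).
The Euler-Lagrange equation gives
    d/dθ( z' / sqrt(4 + z'^2) ) = 0,
so z' is constant. Integrating once:
    z(θ) = a θ + b,
a helix on the cylinder (a straight line when the cylinder is unrolled). The constants a, b are determined by the endpoint conditions.
With endpoint conditions z(0) = -3 and z(2π/3) = 6: from z(0) = b we get b = -3, and a·2π/3 + -3 = 6 gives a = 27/(2π), so
    z(θ) = (27/(2π)) θ − 3.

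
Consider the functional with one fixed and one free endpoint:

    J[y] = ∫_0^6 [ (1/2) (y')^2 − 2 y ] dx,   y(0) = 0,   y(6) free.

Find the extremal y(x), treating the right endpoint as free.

The Lagrangian L = (1/2) (y')^2 − 2 y gives
    ∂L/∂y = −2,   ∂L/∂y' = y'.
Euler-Lagrange: d/dx(y') − (−2) = 0, i.e. y'' + 2 = 0, so
    y(x) = −(2/2) x^2 + C1 x + C2.
Fixed left endpoint y(0) = 0 ⇒ C2 = 0.
The right endpoint x = 6 is free, so the natural (transversality) condition is ∂L/∂y' |_{x=6} = 0, i.e. y'(6) = 0.
Compute y'(x) = −2 x + C1, so y'(6) = −12 + C1 = 0 ⇒ C1 = 12.
Therefore the extremal is
    y(x) = −x^2 + 12 x.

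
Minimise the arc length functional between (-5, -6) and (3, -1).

Arc-length functional: J[y] = ∫ sqrt(1 + (y')^2) dx.
Lagrangian L = sqrt(1 + (y')^2) has no explicit y dependence, so ∂L/∂y = 0 and the Euler-Lagrange equation gives
    d/dx( y' / sqrt(1 + (y')^2) ) = 0  ⇒  y' / sqrt(1 + (y')^2) = const.
Hence y' is constant, so y(x) is affine.
Fitting the endpoints (-5, -6) and (3, -1):
    slope m = ((-1) − (-6)) / (3 − (-5)) = 5/8,
    intercept c = (-6) − m·(-5) = -23/8.
Extremal: y(x) = (5/8) x - 23/8.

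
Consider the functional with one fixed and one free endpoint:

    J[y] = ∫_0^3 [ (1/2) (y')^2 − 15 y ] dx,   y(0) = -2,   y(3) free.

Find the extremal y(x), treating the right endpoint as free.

The Lagrangian L = (1/2) (y')^2 − 15 y gives
    ∂L/∂y = −15,   ∂L/∂y' = y'.
Euler-Lagrange: d/dx(y') − (−15) = 0, i.e. y'' + 15 = 0, so
    y(x) = −(15/2) x^2 + C1 x + C2.
Fixed left endpoint y(0) = -2 ⇒ C2 = -2.
The right endpoint x = 3 is free, so the natural (transversality) condition is ∂L/∂y' |_{x=3} = 0, i.e. y'(3) = 0.
Compute y'(x) = −15 x + C1, so y'(3) = −45 + C1 = 0 ⇒ C1 = 45.
Therefore the extremal is
    y(x) = −(15/2) x^2 + 45 x − 2.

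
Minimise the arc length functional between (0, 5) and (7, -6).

Arc-length functional: J[y] = ∫ sqrt(1 + (y')^2) dx.
Lagrangian L = sqrt(1 + (y')^2) has no explicit y dependence, so ∂L/∂y = 0 and the Euler-Lagrange equation gives
    d/dx( y' / sqrt(1 + (y')^2) ) = 0  ⇒  y' / sqrt(1 + (y')^2) = const.
Hence y' is constant, so y(x) is affine.
Fitting the endpoints (0, 5) and (7, -6):
    slope m = ((-6) − 5) / (7 − 0) = -11/7,
    intercept c = 5 − m·0 = 5.
Extremal: y(x) = (-11/7) x + 5.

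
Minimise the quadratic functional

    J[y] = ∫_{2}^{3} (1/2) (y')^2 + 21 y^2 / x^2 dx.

The Lagrangian is L = (1/2) (y')^2 + 21 y^2 / x^2.
Compute ∂L/∂y = 42y/x^2, ∂L/∂y' = y'.
The Euler-Lagrange equation d/dx(∂L/∂y') − ∂L/∂y = 0 reduces to
    y'' − 42/x^2 · y = 0  (x > 0).
Its general solution is
    y(x) = A x^7 + B x^(-6),
with A, B fixed by the endpoint conditions.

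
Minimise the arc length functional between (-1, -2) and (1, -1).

Arc-length functional: J[y] = ∫ sqrt(1 + (y')^2) dx.
Lagrangian L = sqrt(1 + (y')^2) has no explicit y dependence, so ∂L/∂y = 0 and the Euler-Lagrange equation gives
    d/dx( y' / sqrt(1 + (y')^2) ) = 0  ⇒  y' / sqrt(1 + (y')^2) = const.
Hence y' is constant, so y(x) is affine.
Fitting the endpoints (-1, -2) and (1, -1):
    slope m = ((-1) − (-2)) / (1 − (-1)) = 1/2,
    intercept c = (-2) − m·(-1) = -3/2.
Extremal: y(x) = (1/2) x - 3/2.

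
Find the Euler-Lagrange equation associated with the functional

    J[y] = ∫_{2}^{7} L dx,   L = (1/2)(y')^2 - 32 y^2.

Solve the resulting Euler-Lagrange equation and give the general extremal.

The Lagrangian is L = (1/2)(y')^2 - 32 y^2.
∂L/∂y = -64y.
∂L/∂y' = y'.
The Euler-Lagrange equation d/dx(∂L/∂y') − ∂L/∂y = 0 becomes:
    y'' + 64 y = 0
General solution: y(x) = A sin(8x) + B cos(8x), where A and B are arbitrary constants fixed by the endpoint conditions.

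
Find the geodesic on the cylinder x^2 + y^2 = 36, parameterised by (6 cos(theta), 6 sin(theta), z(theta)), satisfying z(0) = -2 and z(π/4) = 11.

Parameterise the cylinder of radius R = 6 as
    r(θ) = (6 cos θ, 6 sin θ, z(θ)).
The arc-length element is
    ds = sqrt(36 + (dz/dθ)^2) dθ,
so the Lagrangian is L = sqrt(36 + z'^2).
L depends on z' only, not on z or θ, so ∂L/∂z = 0 and
    ∂L/∂z' = z' / sqrt(36 + z'^2).
The Euler-Lagrange equation gives
    d/dθ( z' / sqrt(36 + z'^2) ) = 0,
so z' is constant. Integrating once:
    z(θ) = a θ + b,
a helix on the cylinder (a straight line when the cylinder is unrolled). The constants a, b are determined by the endpoint conditions.
With endpoint conditions z(0) = -2 and z(π/4) = 11: from z(0) = b we get b = -2, and a·π/4 + -2 = 11 gives a = 52/π, so
    z(θ) = (52/π) θ − 2.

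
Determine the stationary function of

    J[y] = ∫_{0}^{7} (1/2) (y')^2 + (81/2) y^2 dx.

The Lagrangian is L = (1/2) (y')^2 + (81/2) y^2.
Compute ∂L/∂y = 81y, ∂L/∂y' = y'.
The Euler-Lagrange equation d/dx(∂L/∂y') − ∂L/∂y = 0 reduces to
    y'' − 81 y = 0.
Its general solution is
    y(x) = A e^(9x) + B e^(−9x),
with A, B fixed by the endpoint conditions.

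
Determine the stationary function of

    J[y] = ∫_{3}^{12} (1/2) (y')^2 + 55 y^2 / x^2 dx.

The Lagrangian is L = (1/2) (y')^2 + 55 y^2 / x^2.
Compute ∂L/∂y = 110y/x^2, ∂L/∂y' = y'.
The Euler-Lagrange equation d/dx(∂L/∂y') − ∂L/∂y = 0 reduces to
    y'' − 110/x^2 · y = 0  (x > 0).
Its general solution is
    y(x) = A x^11 + B x^(-10),
with A, B fixed by the endpoint conditions.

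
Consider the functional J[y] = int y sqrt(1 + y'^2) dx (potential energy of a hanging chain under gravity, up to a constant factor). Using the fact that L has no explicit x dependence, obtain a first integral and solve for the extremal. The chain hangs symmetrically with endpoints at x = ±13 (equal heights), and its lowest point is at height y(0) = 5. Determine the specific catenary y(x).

The Lagrangian L(y, y') = y sqrt(1 + y'^2) has no explicit x dependence, so the Beltrami identity applies:
    L − y' ∂L/∂y' = C.
Compute ∂L/∂y' = y · y' / sqrt(1 + y'^2). Then
    L − y' ∂L/∂y'
    = y sqrt(1 + y'^2) − y · y'^2 / sqrt(1 + y'^2)
    = y (1 + y'^2 − y'^2) / sqrt(1 + y'^2)
    = y / sqrt(1 + y'^2) = C.
Squaring gives y^2 = C^2 (1 + y'^2), i.e.
    y'^2 = y^2 / C^2 − 1.
Separating variables,
    dy / sqrt(y^2 − C^2) = dx / C,
and integrating gives arccosh(y / C) = (x − a)/C, so
    y(x) = C cosh((x − a)/C),
the catenary. The constants C and a are fixed by the two endpoint conditions (and, for the hanging-chain problem, the length constraint selects C).
Now fit the given data. The endpoints x = ±13 are symmetric at equal height, so the catenary is even about its minimum: a = 0 and y(x) = C cosh(x/C). The lowest point is y(0) = C cosh(0) = C, and we are told y(0) = 5, so C = 5. Therefore
    y(x) = 5 cosh(x/5),
and at the endpoints
    y(±13) = 5 cosh(13/5).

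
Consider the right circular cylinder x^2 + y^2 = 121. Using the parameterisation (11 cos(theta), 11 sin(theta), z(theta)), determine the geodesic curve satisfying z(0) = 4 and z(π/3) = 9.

Parameterise the cylinder of radius R = 11 as
    r(θ) = (11 cos θ, 11 sin θ, z(θ)).
The arc-length element is
    ds = sqrt(121 + (dz/dθ)^2) dθ,
so the Lagrangian is L = sqrt(121 + z'^2).
L depends on z' only, not on z or θ, so ∂L/∂z = 0 and
    ∂L/∂z' = z' / sqrt(121 + z'^2).
The Euler-Lagrange equation gives
    d/dθ( z' / sqrt(121 + z'^2) ) = 0,
so z' is constant. Integrating once:
    z(θ) = a θ + b,
a helix on the cylinder (a straight line when the cylinder is unrolled). The constants a, b are determined by the endpoint conditions.
With endpoint conditions z(0) = 4 and z(π/3) = 9: from z(0) = b we get b = 4, and a·π/3 + 4 = 9 gives a = 15/π, so
    z(θ) = (15/π) θ + 4.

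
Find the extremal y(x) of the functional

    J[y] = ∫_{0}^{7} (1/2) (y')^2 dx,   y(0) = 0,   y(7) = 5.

The Lagrangian is L = (1/2) (y')^2.
Compute ∂L/∂y = 0, ∂L/∂y' = y'.
The Euler-Lagrange equation d/dx(∂L/∂y') − ∂L/∂y = 0 reduces to
    y'' = 0.
Its general solution is
    y(x) = A x + B,
with A, B fixed by the endpoint conditions.
Applying the endpoint conditions y(0) = 0 and y(7) = 5: solve A·0 + B = 0 and A·7 + B = 5. Subtracting gives A(7 − 0) = 5 − 0, so A = 5/7, and B = 0 − A·0 = 0. Therefore
    y(x) = (5/7) x.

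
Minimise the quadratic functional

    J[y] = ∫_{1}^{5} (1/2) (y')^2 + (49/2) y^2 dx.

The Lagrangian is L = (1/2) (y')^2 + (49/2) y^2.
Compute ∂L/∂y = 49y, ∂L/∂y' = y'.
The Euler-Lagrange equation d/dx(∂L/∂y') − ∂L/∂y = 0 reduces to
    y'' − 49 y = 0.
Its general solution is
    y(x) = A e^(7x) + B e^(−7x),
with A, B fixed by the endpoint conditions.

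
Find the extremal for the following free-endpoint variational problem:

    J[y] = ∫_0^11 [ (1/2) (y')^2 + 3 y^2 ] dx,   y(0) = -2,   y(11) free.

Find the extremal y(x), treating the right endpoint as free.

The Lagrangian L = (1/2) (y')^2 + 3 y^2 gives
    ∂L/∂y = 6 y,   ∂L/∂y' = y'.
Euler-Lagrange: y'' − 6 y = 0.
With k = sqrt(6), the general solution is
    y(x) = A cosh(sqrt(6) x) + B sinh(sqrt(6) x).
Fixed left endpoint y(0) = -2 ⇒ A = -2.
The right endpoint x = 11 is free, so the natural (transversality) condition is ∂L/∂y' |_{x=11} = 0, i.e. y'(11) = 0.
Compute y'(x) = A k sinh(k x) + B k cosh(k x), so
    y'(11) = A k sinh(k·11) + B k cosh(k·11) = 0
    ⇒ B = −A tanh(k·11) = 2 tanh(sqrt(6)·11).
Therefore the extremal is
    y(x) = −2 cosh(sqrt(6) x) + 2 tanh(sqrt(6)·11) sinh(sqrt(6) x).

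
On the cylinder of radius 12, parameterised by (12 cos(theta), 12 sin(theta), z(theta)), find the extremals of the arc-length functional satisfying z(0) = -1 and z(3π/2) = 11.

Parameterise the cylinder of radius R = 12 as
    r(θ) = (12 cos θ, 12 sin θ, z(θ)).
The arc-length element is
    ds = sqrt(144 + (dz/dθ)^2) dθ,
so the Lagrangian is L = sqrt(144 + z'^2).
L depends on z' only, not on z or θ, so ∂L/∂z = 0 and
    ∂L/∂z' = z' / sqrt(144 + z'^2).
The Euler-Lagrange equation gives
    d/dθ( z' / sqrt(144 + z'^2) ) = 0,
so z' is constant. Integrating once:
    z(θ) = a θ + b,
a helix on the cylinder (a straight line when the cylinder is unrolled). The constants a, b are determined by the endpoint conditions.
With endpoint conditions z(0) = -1 and z(3π/2) = 11: from z(0) = b we get b = -1, and a·3π/2 + -1 = 11 gives a = 8/π, so
    z(θ) = (8/π) θ − 1.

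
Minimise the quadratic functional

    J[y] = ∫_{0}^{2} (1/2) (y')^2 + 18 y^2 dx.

The Lagrangian is L = (1/2) (y')^2 + 18 y^2.
Compute ∂L/∂y = 36y, ∂L/∂y' = y'.
The Euler-Lagrange equation d/dx(∂L/∂y') − ∂L/∂y = 0 reduces to
    y'' − 36 y = 0.
Its general solution is
    y(x) = A e^(6x) + B e^(−6x),
with A, B fixed by the endpoint conditions.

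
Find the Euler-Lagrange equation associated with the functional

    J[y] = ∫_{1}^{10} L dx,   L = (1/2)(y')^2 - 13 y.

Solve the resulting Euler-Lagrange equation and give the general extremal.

The Lagrangian is L = (1/2)(y')^2 - 13 y.
∂L/∂y = -13.
∂L/∂y' = y'.
The Euler-Lagrange equation d/dx(∂L/∂y') − ∂L/∂y = 0 becomes:
    y'' + 13 = 0
General solution: y(x) = -(13/2) x^2 + A x + B, where A and B are arbitrary constants fixed by the endpoint conditions.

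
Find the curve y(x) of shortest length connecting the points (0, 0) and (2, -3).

Arc-length functional: J[y] = ∫ sqrt(1 + (y')^2) dx.
Lagrangian L = sqrt(1 + (y')^2) has no explicit y dependence, so ∂L/∂y = 0 and the Euler-Lagrange equation gives
    d/dx( y' / sqrt(1 + (y')^2) ) = 0  ⇒  y' / sqrt(1 + (y')^2) = const.
Hence y' is constant, so y(x) is affine.
Fitting the endpoints (0, 0) and (2, -3):
    slope m = ((-3) − 0) / (2 − 0) = -3/2,
    intercept c = 0 − m·0 = 0.
Extremal: y(x) = (-3/2) x.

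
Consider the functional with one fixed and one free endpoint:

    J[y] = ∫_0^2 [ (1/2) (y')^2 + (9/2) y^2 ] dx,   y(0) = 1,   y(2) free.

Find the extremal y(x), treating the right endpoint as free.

The Lagrangian L = (1/2) (y')^2 + (9/2) y^2 gives
    ∂L/∂y = 9 y,   ∂L/∂y' = y'.
Euler-Lagrange: y'' − 9 y = 0.
With k = 3, the general solution is
    y(x) = A cosh(3 x) + B sinh(3 x).
Fixed left endpoint y(0) = 1 ⇒ A = 1.
The right endpoint x = 2 is free, so the natural (transversality) condition is ∂L/∂y' |_{x=2} = 0, i.e. y'(2) = 0.
Compute y'(x) = A k sinh(k x) + B k cosh(k x), so
    y'(2) = A k sinh(k·2) + B k cosh(k·2) = 0
    ⇒ B = −A tanh(k·2) = − tanh(3·2).
Therefore the extremal is
    y(x) = cosh(3 x) − tanh(3·2) sinh(3 x).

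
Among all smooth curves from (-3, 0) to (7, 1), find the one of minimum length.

Arc-length functional: J[y] = ∫ sqrt(1 + (y')^2) dx.
Lagrangian L = sqrt(1 + (y')^2) has no explicit y dependence, so ∂L/∂y = 0 and the Euler-Lagrange equation gives
    d/dx( y' / sqrt(1 + (y')^2) ) = 0  ⇒  y' / sqrt(1 + (y')^2) = const.
Hence y' is constant, so y(x) is affine.
Fitting the endpoints (-3, 0) and (7, 1):
    slope m = (1 − 0) / (7 − (-3)) = 1/10,
    intercept c = 0 − m·(-3) = 3/10.
Extremal: y(x) = (1/10) x + 3/10.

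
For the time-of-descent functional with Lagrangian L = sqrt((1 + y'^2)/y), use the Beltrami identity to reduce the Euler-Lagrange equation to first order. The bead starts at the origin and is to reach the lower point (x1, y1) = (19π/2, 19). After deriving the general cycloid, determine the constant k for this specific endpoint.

The Lagrangian L = sqrt((1 + y'^2) / y) has no explicit x dependence, so the Beltrami identity applies:
    L − y' ∂L/∂y' = C.
Compute ∂L/∂y' = y' / sqrt(y (1 + y'^2)).
Substitute:
    sqrt((1 + y'^2)/y) − y'·y' / sqrt(y (1 + y'^2))
    = (1 + y'^2) / sqrt(y (1 + y'^2)) − y'^2 / sqrt(y (1 + y'^2))
    = 1 / sqrt(y (1 + y'^2)) = C.
Squaring and rearranging gives the first integral
    y (1 + y'^2) = 1/C^2 =: k   (constant).
Solving this first-order ODE by the substitution
    y = (k/2)(1 − cos θ)
yields the cycloid parameterisation
    x(θ) = (k/2)(θ − sin θ),   y(θ) = (k/2)(1 − cos θ).
The constant k is fixed by the endpoint condition.
Now fit the given lower endpoint (x1, y1) = (19π/2, 19). At the bottom of the first arch (θ = π), the parametric equations give
    y(π) = (k/2)(1 − cos π) = k,
    x(π) = (k/2)(π − sin π) = kπ/2.
Matching y(π) = 19 gives k = 19, consistent with x(π) = 19π/2. Therefore the specific cycloid is
    x(θ) = (19/2)(θ − sin θ),   y(θ) = (19/2)(1 − cos θ).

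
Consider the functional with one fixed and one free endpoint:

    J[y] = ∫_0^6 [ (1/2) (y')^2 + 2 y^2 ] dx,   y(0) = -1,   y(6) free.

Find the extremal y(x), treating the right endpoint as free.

The Lagrangian L = (1/2) (y')^2 + 2 y^2 gives
    ∂L/∂y = 4 y,   ∂L/∂y' = y'.
Euler-Lagrange: y'' − 4 y = 0.
With k = 2, the general solution is
    y(x) = A cosh(2 x) + B sinh(2 x).
Fixed left endpoint y(0) = -1 ⇒ A = -1.
The right endpoint x = 6 is free, so the natural (transversality) condition is ∂L/∂y' |_{x=6} = 0, i.e. y'(6) = 0.
Compute y'(x) = A k sinh(k x) + B k cosh(k x), so
    y'(6) = A k sinh(k·6) + B k cosh(k·6) = 0
    ⇒ B = −A tanh(k·6) = tanh(2·6).
Therefore the extremal is
    y(x) = −cosh(2 x) + tanh(2·6) sinh(2 x).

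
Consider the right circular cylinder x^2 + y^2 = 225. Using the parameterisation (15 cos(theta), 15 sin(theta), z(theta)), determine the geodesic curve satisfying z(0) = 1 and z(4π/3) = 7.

Parameterise the cylinder of radius R = 15 as
    r(θ) = (15 cos θ, 15 sin θ, z(θ)).
The arc-length element is
    ds = sqrt(225 + (dz/dθ)^2) dθ,
so the Lagrangian is L = sqrt(225 + z'^2).
L depends on z' only, not on z or θ, so ∂L/∂z = 0 and
    ∂L/∂z' = z' / sqrt(225 + z'^2).
The Euler-Lagrange equation gives
    d/dθ( z' / sqrt(225 + z'^2) ) = 0,
so z' is constant. Integrating once:
    z(θ) = a θ + b,
a helix on the cylinder (a straight line when the cylinder is unrolled). The constants a, b are determined by the endpoint conditions.
With endpoint conditions z(0) = 1 and z(4π/3) = 7: from z(0) = b we get b = 1, and a·4π/3 + 1 = 7 gives a = 9/(2π), so
    z(θ) = (9/(2π)) θ + 1.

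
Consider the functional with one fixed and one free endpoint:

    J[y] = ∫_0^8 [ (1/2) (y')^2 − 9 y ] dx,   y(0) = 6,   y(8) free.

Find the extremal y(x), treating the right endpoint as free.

The Lagrangian L = (1/2) (y')^2 − 9 y gives
    ∂L/∂y = −9,   ∂L/∂y' = y'.
Euler-Lagrange: d/dx(y') − (−9) = 0, i.e. y'' + 9 = 0, so
    y(x) = −(9/2) x^2 + C1 x + C2.
Fixed left endpoint y(0) = 6 ⇒ C2 = 6.
The right endpoint x = 8 is free, so the natural (transversality) condition is ∂L/∂y' |_{x=8} = 0, i.e. y'(8) = 0.
Compute y'(x) = −9 x + C1, so y'(8) = −72 + C1 = 0 ⇒ C1 = 72.
Therefore the extremal is
    y(x) = −(9/2) x^2 + 72 x + 6.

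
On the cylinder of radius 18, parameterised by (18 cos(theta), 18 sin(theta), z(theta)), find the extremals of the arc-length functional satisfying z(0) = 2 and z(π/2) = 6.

Parameterise the cylinder of radius R = 18 as
    r(θ) = (18 cos θ, 18 sin θ, z(θ)).
The arc-length element is
    ds = sqrt(324 + (dz/dθ)^2) dθ,
so the Lagrangian is L = sqrt(324 + z'^2).
L depends on z' only, not on z or θ, so ∂L/∂z = 0 and
    ∂L/∂z' = z' / sqrt(324 + z'^2).
The Euler-Lagrange equation gives
    d/dθ( z' / sqrt(324 + z'^2) ) = 0,
so z' is constant. Integrating once:
    z(θ) = a θ + b,
a helix on the cylinder (a straight line when the cylinder is unrolled). The constants a, b are determined by the endpoint conditions.
With endpoint conditions z(0) = 2 and z(π/2) = 6: from z(0) = b we get b = 2, and a·π/2 + 2 = 6 gives a = 8/π, so
    z(θ) = (8/π) θ + 2.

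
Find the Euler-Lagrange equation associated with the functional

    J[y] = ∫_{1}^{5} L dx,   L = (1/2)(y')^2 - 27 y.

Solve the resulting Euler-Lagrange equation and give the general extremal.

The Lagrangian is L = (1/2)(y')^2 - 27 y.
∂L/∂y = -27.
∂L/∂y' = y'.
The Euler-Lagrange equation d/dx(∂L/∂y') − ∂L/∂y = 0 becomes:
    y'' + 27 = 0
General solution: y(x) = -(27/2) x^2 + A x + B, where A and B are arbitrary constants fixed by the endpoint conditions.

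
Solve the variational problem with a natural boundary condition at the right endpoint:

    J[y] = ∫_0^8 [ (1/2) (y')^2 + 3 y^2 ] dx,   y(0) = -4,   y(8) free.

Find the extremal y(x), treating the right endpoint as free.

The Lagrangian L = (1/2) (y')^2 + 3 y^2 gives
    ∂L/∂y = 6 y,   ∂L/∂y' = y'.
Euler-Lagrange: y'' − 6 y = 0.
With k = sqrt(6), the general solution is
    y(x) = A cosh(sqrt(6) x) + B sinh(sqrt(6) x).
Fixed left endpoint y(0) = -4 ⇒ A = -4.
The right endpoint x = 8 is free, so the natural (transversality) condition is ∂L/∂y' |_{x=8} = 0, i.e. y'(8) = 0.
Compute y'(x) = A k sinh(k x) + B k cosh(k x), so
    y'(8) = A k sinh(k·8) + B k cosh(k·8) = 0
    ⇒ B = −A tanh(k·8) = 4 tanh(sqrt(6)·8).
Therefore the extremal is
    y(x) = −4 cosh(sqrt(6) x) + 4 tanh(sqrt(6)·8) sinh(sqrt(6) x).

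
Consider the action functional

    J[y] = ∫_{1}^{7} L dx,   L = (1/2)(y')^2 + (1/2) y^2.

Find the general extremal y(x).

The Lagrangian is L = (1/2)(y')^2 + (1/2) y^2.
∂L/∂y = y.
∂L/∂y' = y'.
The Euler-Lagrange equation d/dx(∂L/∂y') − ∂L/∂y = 0 becomes:
    y'' - y = 0
General solution: y(x) = A e^x + B e^(-x), where A and B are arbitrary constants fixed by the endpoint conditions.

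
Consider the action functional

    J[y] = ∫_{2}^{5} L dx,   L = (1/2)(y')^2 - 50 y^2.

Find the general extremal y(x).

The Lagrangian is L = (1/2)(y')^2 - 50 y^2.
∂L/∂y = -100y.
∂L/∂y' = y'.
The Euler-Lagrange equation d/dx(∂L/∂y') − ∂L/∂y = 0 becomes:
    y'' + 100 y = 0
General solution: y(x) = A sin(10x) + B cos(10x), where A and B are arbitrary constants fixed by the endpoint conditions.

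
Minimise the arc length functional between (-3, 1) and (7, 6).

Arc-length functional: J[y] = ∫ sqrt(1 + (y')^2) dx.
Lagrangian L = sqrt(1 + (y')^2) has no explicit y dependence, so ∂L/∂y = 0 and the Euler-Lagrange equation gives
    d/dx( y' / sqrt(1 + (y')^2) ) = 0  ⇒  y' / sqrt(1 + (y')^2) = const.
Hence y' is constant, so y(x) is affine.
Fitting the endpoints (-3, 1) and (7, 6):
    slope m = (6 − 1) / (7 − (-3)) = 1/2,
    intercept c = 1 − m·(-3) = 5/2.
Extremal: y(x) = (1/2) x + 5/2.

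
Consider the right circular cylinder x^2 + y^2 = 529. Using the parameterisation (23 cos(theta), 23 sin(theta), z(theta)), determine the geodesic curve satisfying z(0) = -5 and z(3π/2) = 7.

Parameterise the cylinder of radius R = 23 as
    r(θ) = (23 cos θ, 23 sin θ, z(θ)).
The arc-length element is
    ds = sqrt(529 + (dz/dθ)^2) dθ,
so the Lagrangian is L = sqrt(529 + z'^2).
L depends on z' only, not on z or θ, so ∂L/∂z = 0 and
    ∂L/∂z' = z' / sqrt(529 + z'^2).
The Euler-Lagrange equation gives
    d/dθ( z' / sqrt(529 + z'^2) ) = 0,
so z' is constant. Integrating once:
    z(θ) = a θ + b,
a helix on the cylinder (a straight line when the cylinder is unrolled). The constants a, b are determined by the endpoint conditions.
With endpoint conditions z(0) = -5 and z(3π/2) = 7: from z(0) = b we get b = -5, and a·3π/2 + -5 = 7 gives a = 8/π, so
    z(θ) = (8/π) θ − 5.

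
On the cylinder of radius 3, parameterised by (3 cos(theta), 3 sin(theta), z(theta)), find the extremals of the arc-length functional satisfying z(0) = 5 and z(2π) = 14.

Parameterise the cylinder of radius R = 3 as
    r(θ) = (3 cos θ, 3 sin θ, z(θ)).
The arc-length element is
    ds = sqrt(9 + (dz/dθ)^2) dθ,
so the Lagrangian is L = sqrt(9 + z'^2).
L depends on z' only, not on z or θ, so ∂L/∂z = 0 and
    ∂L/∂z' = z' / sqrt(9 + z'^2).
The Euler-Lagrange equation gives
    d/dθ( z' / sqrt(9 + z'^2) ) = 0,
so z' is constant. Integrating once:
    z(θ) = a θ + b,
a helix on the cylinder (a straight line when the cylinder is unrolled). The constants a, b are determined by the endpoint conditions.
With endpoint conditions z(0) = 5 and z(2π) = 14: from z(0) = b we get b = 5, and a·2π + 5 = 14 gives a = 9/(2π), so
    z(θ) = (9/(2π)) θ + 5.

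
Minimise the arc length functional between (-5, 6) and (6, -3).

Arc-length functional: J[y] = ∫ sqrt(1 + (y')^2) dx.
Lagrangian L = sqrt(1 + (y')^2) has no explicit y dependence, so ∂L/∂y = 0 and the Euler-Lagrange equation gives
    d/dx( y' / sqrt(1 + (y')^2) ) = 0  ⇒  y' / sqrt(1 + (y')^2) = const.
Hence y' is constant, so y(x) is affine.
Fitting the endpoints (-5, 6) and (6, -3):
    slope m = ((-3) − 6) / (6 − (-5)) = -9/11,
    intercept c = 6 − m·(-5) = 21/11.
Extremal: y(x) = (-9/11) x + 21/11.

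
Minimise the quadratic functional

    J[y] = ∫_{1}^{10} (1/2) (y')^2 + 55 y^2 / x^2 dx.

The Lagrangian is L = (1/2) (y')^2 + 55 y^2 / x^2.
Compute ∂L/∂y = 110y/x^2, ∂L/∂y' = y'.
The Euler-Lagrange equation d/dx(∂L/∂y') − ∂L/∂y = 0 reduces to
    y'' − 110/x^2 · y = 0  (x > 0).
Its general solution is
    y(x) = A x^11 + B x^(-10),
with A, B fixed by the endpoint conditions.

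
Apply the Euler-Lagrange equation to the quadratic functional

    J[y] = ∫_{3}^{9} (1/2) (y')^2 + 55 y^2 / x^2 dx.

The Lagrangian is L = (1/2) (y')^2 + 55 y^2 / x^2.
Compute ∂L/∂y = 110y/x^2, ∂L/∂y' = y'.
The Euler-Lagrange equation d/dx(∂L/∂y') − ∂L/∂y = 0 reduces to
    y'' − 110/x^2 · y = 0  (x > 0).
Its general solution is
    y(x) = A x^11 + B x^(-10),
with A, B fixed by the endpoint conditions.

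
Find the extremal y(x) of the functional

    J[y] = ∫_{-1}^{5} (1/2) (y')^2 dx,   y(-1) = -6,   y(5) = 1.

The Lagrangian is L = (1/2) (y')^2.
Compute ∂L/∂y = 0, ∂L/∂y' = y'.
The Euler-Lagrange equation d/dx(∂L/∂y') − ∂L/∂y = 0 reduces to
    y'' = 0.
Its general solution is
    y(x) = A x + B,
with A, B fixed by the endpoint conditions.
Applying the endpoint conditions y(-1) = -6 and y(5) = 1: solve A·-1 + B = -6 and A·5 + B = 1. Subtracting gives A(5 − -1) = 1 − -6, so A = 7/6, and B = -6 − A·-1 = -29/6. Therefore
    y(x) = (7/6) x - 29/6.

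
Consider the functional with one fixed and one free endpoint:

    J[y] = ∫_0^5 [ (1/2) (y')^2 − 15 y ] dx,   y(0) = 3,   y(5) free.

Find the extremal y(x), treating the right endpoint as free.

The Lagrangian L = (1/2) (y')^2 − 15 y gives
    ∂L/∂y = −15,   ∂L/∂y' = y'.
Euler-Lagrange: d/dx(y') − (−15) = 0, i.e. y'' + 15 = 0, so
    y(x) = −(15/2) x^2 + C1 x + C2.
Fixed left endpoint y(0) = 3 ⇒ C2 = 3.
The right endpoint x = 5 is free, so the natural (transversality) condition is ∂L/∂y' |_{x=5} = 0, i.e. y'(5) = 0.
Compute y'(x) = −15 x + C1, so y'(5) = −75 + C1 = 0 ⇒ C1 = 75.
Therefore the extremal is
    y(x) = −(15/2) x^2 + 75 x + 3.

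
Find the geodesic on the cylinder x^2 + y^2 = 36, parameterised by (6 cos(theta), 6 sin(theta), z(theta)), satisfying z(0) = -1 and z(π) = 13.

Parameterise the cylinder of radius R = 6 as
    r(θ) = (6 cos θ, 6 sin θ, z(θ)).
The arc-length element is
    ds = sqrt(36 + (dz/dθ)^2) dθ,
so the Lagrangian is L = sqrt(36 + z'^2).
L depends on z' only, not on z or θ, so ∂L/∂z = 0 and
    ∂L/∂z' = z' / sqrt(36 + z'^2).
The Euler-Lagrange equation gives
    d/dθ( z' / sqrt(36 + z'^2) ) = 0,
so z' is constant. Integrating once:
    z(θ) = a θ + b,
a helix on the cylinder (a straight line when the cylinder is unrolled). The constants a, b are determined by the endpoint conditions.
With endpoint conditions z(0) = -1 and z(π) = 13: from z(0) = b we get b = -1, and a·π + -1 = 13 gives a = 14/π, so
    z(θ) = (14/π) θ − 1.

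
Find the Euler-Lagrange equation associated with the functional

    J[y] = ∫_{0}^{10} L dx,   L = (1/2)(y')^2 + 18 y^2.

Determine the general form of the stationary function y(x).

The Lagrangian is L = (1/2)(y')^2 + 18 y^2.
∂L/∂y = 36y.
∂L/∂y' = y'.
The Euler-Lagrange equation d/dx(∂L/∂y') − ∂L/∂y = 0 becomes:
    y'' - 36 y = 0
General solution: y(x) = A e^(6x) + B e^(-6x), where A and B are arbitrary constants fixed by the endpoint conditions.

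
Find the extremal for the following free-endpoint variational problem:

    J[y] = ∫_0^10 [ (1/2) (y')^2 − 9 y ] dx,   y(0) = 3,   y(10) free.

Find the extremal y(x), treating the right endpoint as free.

The Lagrangian L = (1/2) (y')^2 − 9 y gives
    ∂L/∂y = −9,   ∂L/∂y' = y'.
Euler-Lagrange: d/dx(y') − (−9) = 0, i.e. y'' + 9 = 0, so
    y(x) = −(9/2) x^2 + C1 x + C2.
Fixed left endpoint y(0) = 3 ⇒ C2 = 3.
The right endpoint x = 10 is free, so the natural (transversality) condition is ∂L/∂y' |_{x=10} = 0, i.e. y'(10) = 0.
Compute y'(x) = −9 x + C1, so y'(10) = −90 + C1 = 0 ⇒ C1 = 90.
Therefore the extremal is
    y(x) = −(9/2) x^2 + 90 x + 3.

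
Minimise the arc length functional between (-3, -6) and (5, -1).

Arc-length functional: J[y] = ∫ sqrt(1 + (y')^2) dx.
Lagrangian L = sqrt(1 + (y')^2) has no explicit y dependence, so ∂L/∂y = 0 and the Euler-Lagrange equation gives
    d/dx( y' / sqrt(1 + (y')^2) ) = 0  ⇒  y' / sqrt(1 + (y')^2) = const.
Hence y' is constant, so y(x) is affine.
Fitting the endpoints (-3, -6) and (5, -1):
    slope m = ((-1) − (-6)) / (5 − (-3)) = 5/8,
    intercept c = (-6) − m·(-3) = -33/8.
Extremal: y(x) = (5/8) x - 33/8.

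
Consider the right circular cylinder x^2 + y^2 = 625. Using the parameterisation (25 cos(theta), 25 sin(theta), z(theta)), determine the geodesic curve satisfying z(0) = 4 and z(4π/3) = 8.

Parameterise the cylinder of radius R = 25 as
    r(θ) = (25 cos θ, 25 sin θ, z(θ)).
The arc-length element is
    ds = sqrt(625 + (dz/dθ)^2) dθ,
so the Lagrangian is L = sqrt(625 + z'^2).
L depends on z' only, not on z or θ, so ∂L/∂z = 0 and
    ∂L/∂z' = z' / sqrt(625 + z'^2).
The Euler-Lagrange equation gives
    d/dθ( z' / sqrt(625 + z'^2) ) = 0,
so z' is constant. Integrating once:
    z(θ) = a θ + b,
a helix on the cylinder (a straight line when the cylinder is unrolled). The constants a, b are determined by the endpoint conditions.
With endpoint conditions z(0) = 4 and z(4π/3) = 8: from z(0) = b we get b = 4, and a·4π/3 + 4 = 8 gives a = 3/π, so
    z(θ) = (3/π) θ + 4.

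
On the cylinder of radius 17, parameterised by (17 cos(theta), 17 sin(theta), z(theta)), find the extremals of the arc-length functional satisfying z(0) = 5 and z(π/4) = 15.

Parameterise the cylinder of radius R = 17 as
    r(θ) = (17 cos θ, 17 sin θ, z(θ)).
The arc-length element is
    ds = sqrt(289 + (dz/dθ)^2) dθ,
so the Lagrangian is L = sqrt(289 + z'^2).
L depends on z' only, not on z or θ, so ∂L/∂z = 0 and
    ∂L/∂z' = z' / sqrt(289 + z'^2).
The Euler-Lagrange equation gives
    d/dθ( z' / sqrt(289 + z'^2) ) = 0,
so z' is constant. Integrating once:
    z(θ) = a θ + b,
a helix on the cylinder (a straight line when the cylinder is unrolled). The constants a, b are determined by the endpoint conditions.
With endpoint conditions z(0) = 5 and z(π/4) = 15: from z(0) = b we get b = 5, and a·π/4 + 5 = 15 gives a = 40/π, so
    z(θ) = (40/π) θ + 5.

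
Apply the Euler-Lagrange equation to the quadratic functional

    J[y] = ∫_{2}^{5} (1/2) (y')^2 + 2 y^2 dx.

The Lagrangian is L = (1/2) (y')^2 + 2 y^2.
Compute ∂L/∂y = 4y, ∂L/∂y' = y'.
The Euler-Lagrange equation d/dx(∂L/∂y') − ∂L/∂y = 0 reduces to
    y'' − 4 y = 0.
Its general solution is
    y(x) = A e^(2x) + B e^(−2x),
with A, B fixed by the endpoint conditions.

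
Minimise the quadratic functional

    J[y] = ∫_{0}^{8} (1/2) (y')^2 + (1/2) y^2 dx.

The Lagrangian is L = (1/2) (y')^2 + (1/2) y^2.
Compute ∂L/∂y = y, ∂L/∂y' = y'.
The Euler-Lagrange equation d/dx(∂L/∂y') − ∂L/∂y = 0 reduces to
    y'' − y = 0.
Its general solution is
    y(x) = A e^x + B e^(−x),
with A, B fixed by the endpoint conditions.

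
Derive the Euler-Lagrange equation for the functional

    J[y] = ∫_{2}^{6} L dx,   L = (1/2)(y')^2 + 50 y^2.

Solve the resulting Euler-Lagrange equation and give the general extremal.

The Lagrangian is L = (1/2)(y')^2 + 50 y^2.
∂L/∂y = 100y.
∂L/∂y' = y'.
The Euler-Lagrange equation d/dx(∂L/∂y') − ∂L/∂y = 0 becomes:
    y'' - 100 y = 0
General solution: y(x) = A e^(10x) + B e^(-10x), where A and B are arbitrary constants fixed by the endpoint conditions.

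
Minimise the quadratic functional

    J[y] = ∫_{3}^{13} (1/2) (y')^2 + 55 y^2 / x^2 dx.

The Lagrangian is L = (1/2) (y')^2 + 55 y^2 / x^2.
Compute ∂L/∂y = 110y/x^2, ∂L/∂y' = y'.
The Euler-Lagrange equation d/dx(∂L/∂y') − ∂L/∂y = 0 reduces to
    y'' − 110/x^2 · y = 0  (x > 0).
Its general solution is
    y(x) = A x^11 + B x^(-10),
with A, B fixed by the endpoint conditions.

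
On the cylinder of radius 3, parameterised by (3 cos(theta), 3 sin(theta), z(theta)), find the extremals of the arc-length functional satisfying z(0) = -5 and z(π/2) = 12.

Parameterise the cylinder of radius R = 3 as
    r(θ) = (3 cos θ, 3 sin θ, z(θ)).
The arc-length element is
    ds = sqrt(9 + (dz/dθ)^2) dθ,
so the Lagrangian is L = sqrt(9 + z'^2).
L depends on z' only, not on z or θ, so ∂L/∂z = 0 and
    ∂L/∂z' = z' / sqrt(9 + z'^2).
The Euler-Lagrange equation gives
    d/dθ( z' / sqrt(9 + z'^2) ) = 0,
so z' is constant. Integrating once:
    z(θ) = a θ + b,
a helix on the cylinder (a straight line when the cylinder is unrolled). The constants a, b are determined by the endpoint conditions.
With endpoint conditions z(0) = -5 and z(π/2) = 12: from z(0) = b we get b = -5, and a·π/2 + -5 = 12 gives a = 34/π, so
    z(θ) = (34/π) θ − 5.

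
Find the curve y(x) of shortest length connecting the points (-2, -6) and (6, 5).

Arc-length functional: J[y] = ∫ sqrt(1 + (y')^2) dx.
Lagrangian L = sqrt(1 + (y')^2) has no explicit y dependence, so ∂L/∂y = 0 and the Euler-Lagrange equation gives
    d/dx( y' / sqrt(1 + (y')^2) ) = 0  ⇒  y' / sqrt(1 + (y')^2) = const.
Hence y' is constant, so y(x) is affine.
Fitting the endpoints (-2, -6) and (6, 5):
    slope m = (5 − (-6)) / (6 − (-2)) = 11/8,
    intercept c = (-6) − m·(-2) = -13/4.
Extremal: y(x) = (11/8) x - 13/4.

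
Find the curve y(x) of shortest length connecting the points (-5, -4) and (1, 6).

Arc-length functional: J[y] = ∫ sqrt(1 + (y')^2) dx.
Lagrangian L = sqrt(1 + (y')^2) has no explicit y dependence, so ∂L/∂y = 0 and the Euler-Lagrange equation gives
    d/dx( y' / sqrt(1 + (y')^2) ) = 0  ⇒  y' / sqrt(1 + (y')^2) = const.
Hence y' is constant, so y(x) is affine.
Fitting the endpoints (-5, -4) and (1, 6):
    slope m = (6 − (-4)) / (1 − (-5)) = 5/3,
    intercept c = (-4) − m·(-5) = 13/3.
Extremal: y(x) = (5/3) x + 13/3.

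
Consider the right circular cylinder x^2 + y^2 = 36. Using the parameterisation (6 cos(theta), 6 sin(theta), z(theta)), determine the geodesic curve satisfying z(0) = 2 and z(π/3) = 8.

Parameterise the cylinder of radius R = 6 as
    r(θ) = (6 cos θ, 6 sin θ, z(θ)).
The arc-length element is
    ds = sqrt(36 + (dz/dθ)^2) dθ,
so the Lagrangian is L = sqrt(36 + z'^2).
L depends on z' only, not on z or θ, so ∂L/∂z = 0 and
    ∂L/∂z' = z' / sqrt(36 + z'^2).
The Euler-Lagrange equation gives
    d/dθ( z' / sqrt(36 + z'^2) ) = 0,
so z' is constant. Integrating once:
    z(θ) = a θ + b,
a helix on the cylinder (a straight line when the cylinder is unrolled). The constants a, b are determined by the endpoint conditions.
With endpoint conditions z(0) = 2 and z(π/3) = 8: from z(0) = b we get b = 2, and a·π/3 + 2 = 8 gives a = 18/π, so
    z(θ) = (18/π) θ + 2.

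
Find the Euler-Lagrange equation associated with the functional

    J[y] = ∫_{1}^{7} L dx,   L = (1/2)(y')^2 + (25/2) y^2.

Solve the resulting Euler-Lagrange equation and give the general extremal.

The Lagrangian is L = (1/2)(y')^2 + (25/2) y^2.
∂L/∂y = 25y.
∂L/∂y' = y'.
The Euler-Lagrange equation d/dx(∂L/∂y') − ∂L/∂y = 0 becomes:
    y'' - 25 y = 0
General solution: y(x) = A e^(5x) + B e^(-5x), where A and B are arbitrary constants fixed by the endpoint conditions.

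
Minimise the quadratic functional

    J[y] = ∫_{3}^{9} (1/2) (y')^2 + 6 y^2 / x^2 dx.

The Lagrangian is L = (1/2) (y')^2 + 6 y^2 / x^2.
Compute ∂L/∂y = 12y/x^2, ∂L/∂y' = y'.
The Euler-Lagrange equation d/dx(∂L/∂y') − ∂L/∂y = 0 reduces to
    y'' − 12/x^2 · y = 0  (x > 0).
Its general solution is
    y(x) = A x^4 + B x^(-3),
with A, B fixed by the endpoint conditions.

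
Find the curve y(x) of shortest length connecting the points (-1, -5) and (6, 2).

Arc-length functional: J[y] = ∫ sqrt(1 + (y')^2) dx.
Lagrangian L = sqrt(1 + (y')^2) has no explicit y dependence, so ∂L/∂y = 0 and the Euler-Lagrange equation gives
    d/dx( y' / sqrt(1 + (y')^2) ) = 0  ⇒  y' / sqrt(1 + (y')^2) = const.
Hence y' is constant, so y(x) is affine.
Fitting the endpoints (-1, -5) and (6, 2):
    slope m = (2 − (-5)) / (6 − (-1)) = 1,
    intercept c = (-5) − m·(-1) = -4.
Extremal: y(x) = x - 4.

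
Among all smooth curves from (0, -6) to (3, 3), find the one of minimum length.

Arc-length functional: J[y] = ∫ sqrt(1 + (y')^2) dx.
Lagrangian L = sqrt(1 + (y')^2) has no explicit y dependence, so ∂L/∂y = 0 and the Euler-Lagrange equation gives
    d/dx( y' / sqrt(1 + (y')^2) ) = 0  ⇒  y' / sqrt(1 + (y')^2) = const.
Hence y' is constant, so y(x) is affine.
Fitting the endpoints (0, -6) and (3, 3):
    slope m = (3 − (-6)) / (3 − 0) = 3,
    intercept c = (-6) − m·0 = -6.
Extremal: y(x) = 3 x - 6.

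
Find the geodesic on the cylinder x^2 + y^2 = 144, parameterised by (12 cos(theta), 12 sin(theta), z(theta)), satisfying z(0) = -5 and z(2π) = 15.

Parameterise the cylinder of radius R = 12 as
    r(θ) = (12 cos θ, 12 sin θ, z(θ)).
The arc-length element is
    ds = sqrt(144 + (dz/dθ)^2) dθ,
so the Lagrangian is L = sqrt(144 + z'^2).
L depends on z' only, not on z or θ, so ∂L/∂z = 0 and
    ∂L/∂z' = z' / sqrt(144 + z'^2).
The Euler-Lagrange equation gives
    d/dθ( z' / sqrt(144 + z'^2) ) = 0,
so z' is constant. Integrating once:
    z(θ) = a θ + b,
a helix on the cylinder (a straight line when the cylinder is unrolled). The constants a, b are determined by the endpoint conditions.
With endpoint conditions z(0) = -5 and z(2π) = 15: from z(0) = b we get b = -5, and a·2π + -5 = 15 gives a = 10/π, so
    z(θ) = (10/π) θ − 5.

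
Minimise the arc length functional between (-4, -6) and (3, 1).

Arc-length functional: J[y] = ∫ sqrt(1 + (y')^2) dx.
Lagrangian L = sqrt(1 + (y')^2) has no explicit y dependence, so ∂L/∂y = 0 and the Euler-Lagrange equation gives
    d/dx( y' / sqrt(1 + (y')^2) ) = 0  ⇒  y' / sqrt(1 + (y')^2) = const.
Hence y' is constant, so y(x) is affine.
Fitting the endpoints (-4, -6) and (3, 1):
    slope m = (1 − (-6)) / (3 − (-4)) = 1,
    intercept c = (-6) − m·(-4) = -2.
Extremal: y(x) = x - 2.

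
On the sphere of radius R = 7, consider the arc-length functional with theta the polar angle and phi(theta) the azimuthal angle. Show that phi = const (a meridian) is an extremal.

On the sphere of radius R = 7 with spherical coordinates (θ, φ), the induced metric is
    ds^2 = 49(dθ^2 + sin^2(θ) dφ^2).
Using θ as the parameter, the arc-length functional becomes
    J[φ] = ∫ 7 sqrt(1 + sin^2(θ) (dφ/dθ)^2) dθ.
So L = 7 sqrt(1 + sin^2(θ) φ'^2). Compute
    ∂L/∂φ = 0  (L has no explicit φ dependence),
    ∂L/∂φ' = 7 sin^2(θ) φ' / sqrt(1 + sin^2(θ) φ'^2).
For the candidate φ(θ) = c (constant), φ' = 0, so ∂L/∂φ' evaluated along the candidate vanishes, and ∂L/∂φ is identically zero. Hence
    d/dθ(∂L/∂φ') − ∂L/∂φ = 0
is satisfied. Therefore meridians φ = const are extremals of arc length — they are geodesics on the sphere.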